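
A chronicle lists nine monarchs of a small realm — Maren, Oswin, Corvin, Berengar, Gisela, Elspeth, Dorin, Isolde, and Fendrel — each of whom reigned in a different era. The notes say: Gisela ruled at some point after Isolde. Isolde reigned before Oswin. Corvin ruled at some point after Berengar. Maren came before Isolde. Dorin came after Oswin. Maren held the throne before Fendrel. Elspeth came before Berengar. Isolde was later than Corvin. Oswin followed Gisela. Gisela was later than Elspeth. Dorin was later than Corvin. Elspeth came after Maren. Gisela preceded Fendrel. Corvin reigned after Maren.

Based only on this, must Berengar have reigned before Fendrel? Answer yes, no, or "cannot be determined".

Chain the constraints: Berengar → Corvin → Isolde → Gisela → Fendrel. Each link is directly stated, so Berengar comes before Fendrel.

yes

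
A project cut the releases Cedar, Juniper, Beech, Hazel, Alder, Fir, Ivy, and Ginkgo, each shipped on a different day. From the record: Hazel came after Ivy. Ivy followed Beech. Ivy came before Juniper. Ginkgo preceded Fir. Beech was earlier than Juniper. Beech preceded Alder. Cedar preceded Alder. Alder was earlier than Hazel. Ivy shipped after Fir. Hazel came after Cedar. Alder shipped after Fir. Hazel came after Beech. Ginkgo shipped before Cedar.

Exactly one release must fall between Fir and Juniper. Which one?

Ivy

Tracing the constraints gives Fir → Ivy → Juniper, so Ivy sits after Fir and before Juniper.
No other release is forced both after Fir and before Juniper.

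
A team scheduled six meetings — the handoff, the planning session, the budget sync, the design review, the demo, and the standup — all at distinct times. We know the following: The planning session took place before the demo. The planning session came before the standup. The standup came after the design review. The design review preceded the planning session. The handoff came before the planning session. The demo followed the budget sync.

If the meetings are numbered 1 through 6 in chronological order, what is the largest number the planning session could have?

4

The planning session must come before the demo and the standup — 2 meetings forced after it.
Everything else can be placed before the planning session in some valid order, so the planning session can sit as late as position 6 − 2 = 4.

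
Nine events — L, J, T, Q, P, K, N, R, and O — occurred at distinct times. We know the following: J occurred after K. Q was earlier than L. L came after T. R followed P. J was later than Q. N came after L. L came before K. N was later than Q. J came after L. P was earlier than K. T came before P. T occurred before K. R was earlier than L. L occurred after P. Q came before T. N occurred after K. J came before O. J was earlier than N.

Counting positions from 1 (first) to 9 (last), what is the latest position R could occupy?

4

R must come before J, K, L, N, and O — 5 events forced after it.
Everything else can be placed before R in some valid order, so R can sit as late as position 9 − 5 = 4.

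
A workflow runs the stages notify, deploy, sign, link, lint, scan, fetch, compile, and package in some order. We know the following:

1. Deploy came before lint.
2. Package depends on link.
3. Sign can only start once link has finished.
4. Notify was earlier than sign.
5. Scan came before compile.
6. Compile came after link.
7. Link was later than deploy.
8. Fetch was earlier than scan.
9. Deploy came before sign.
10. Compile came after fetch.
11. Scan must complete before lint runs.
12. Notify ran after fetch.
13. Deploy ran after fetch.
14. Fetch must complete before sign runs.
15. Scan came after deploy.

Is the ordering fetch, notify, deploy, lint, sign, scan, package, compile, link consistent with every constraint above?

The constraints require scan before lint, but in the proposed sequence lint appears ahead of scan. That one violation is enough.

no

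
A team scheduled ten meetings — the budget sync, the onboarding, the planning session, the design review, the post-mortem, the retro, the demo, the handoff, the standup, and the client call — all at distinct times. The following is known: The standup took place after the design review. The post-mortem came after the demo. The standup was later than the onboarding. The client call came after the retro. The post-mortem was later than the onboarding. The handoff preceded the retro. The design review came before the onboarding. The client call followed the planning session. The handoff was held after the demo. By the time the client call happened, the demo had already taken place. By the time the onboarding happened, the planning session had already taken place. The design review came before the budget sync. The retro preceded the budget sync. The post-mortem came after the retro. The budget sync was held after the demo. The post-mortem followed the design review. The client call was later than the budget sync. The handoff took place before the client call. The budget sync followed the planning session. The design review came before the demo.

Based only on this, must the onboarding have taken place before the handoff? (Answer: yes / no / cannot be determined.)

No chain of stated constraints runs from the onboarding to the handoff, and none runs from the handoff to the onboarding either.
So the relative order of the onboarding and the handoff is not fixed by the given facts.

cannot be determined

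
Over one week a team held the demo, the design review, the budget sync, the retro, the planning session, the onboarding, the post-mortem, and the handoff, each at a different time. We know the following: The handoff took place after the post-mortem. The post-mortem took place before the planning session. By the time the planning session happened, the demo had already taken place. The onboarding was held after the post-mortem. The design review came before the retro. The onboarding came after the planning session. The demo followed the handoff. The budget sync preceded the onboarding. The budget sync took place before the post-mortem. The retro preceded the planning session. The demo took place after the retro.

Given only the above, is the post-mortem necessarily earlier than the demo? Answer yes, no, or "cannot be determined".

yes

Chain the constraints: the post-mortem → the handoff → the demo. Each link is directly stated, so the post-mortem comes before the demo.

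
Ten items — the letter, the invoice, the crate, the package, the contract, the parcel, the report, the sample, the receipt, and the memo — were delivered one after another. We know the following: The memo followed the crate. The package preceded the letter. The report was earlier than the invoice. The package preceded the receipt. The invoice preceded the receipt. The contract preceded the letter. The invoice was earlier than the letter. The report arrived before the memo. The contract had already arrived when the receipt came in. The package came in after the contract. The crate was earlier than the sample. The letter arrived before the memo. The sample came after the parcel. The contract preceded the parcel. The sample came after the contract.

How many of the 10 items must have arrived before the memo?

6

Directly stated before the memo: the crate, the letter, and the report.
The contract reaches the memo via the contract → the letter → the memo.
The invoice reaches the memo via the invoice → the letter → the memo.
The package reaches the memo via the package → the letter → the memo.
No chain forces the receipt (or any of the others) ahead of the memo.
That's the contract, the crate, the invoice, the letter, the package, and the report — 6 in all.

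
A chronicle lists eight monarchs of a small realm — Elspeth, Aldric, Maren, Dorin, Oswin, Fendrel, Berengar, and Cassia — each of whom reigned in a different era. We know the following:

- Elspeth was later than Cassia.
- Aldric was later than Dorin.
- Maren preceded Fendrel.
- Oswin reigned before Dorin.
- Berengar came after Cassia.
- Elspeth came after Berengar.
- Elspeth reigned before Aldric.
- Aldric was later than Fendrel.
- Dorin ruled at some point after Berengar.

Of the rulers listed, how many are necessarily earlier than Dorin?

Directly stated before Dorin: Berengar and Oswin.
Cassia reaches Dorin via Cassia → Berengar → Dorin.
No chain forces Aldric (or any of the others) ahead of Dorin.
That's Berengar, Cassia, and Oswin — 3 in all.

3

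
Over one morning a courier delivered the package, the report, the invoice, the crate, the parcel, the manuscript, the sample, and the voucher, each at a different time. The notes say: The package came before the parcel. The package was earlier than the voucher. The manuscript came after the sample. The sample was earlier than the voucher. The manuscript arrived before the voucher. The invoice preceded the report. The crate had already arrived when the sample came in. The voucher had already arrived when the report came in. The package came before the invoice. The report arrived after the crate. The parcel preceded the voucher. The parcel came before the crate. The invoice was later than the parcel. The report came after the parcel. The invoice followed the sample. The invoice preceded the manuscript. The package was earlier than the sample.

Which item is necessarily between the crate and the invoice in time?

the sample

Tracing the constraints gives the crate → the sample → the invoice, so the sample sits after the crate and before the invoice.
No other item is forced both after the crate and before the invoice.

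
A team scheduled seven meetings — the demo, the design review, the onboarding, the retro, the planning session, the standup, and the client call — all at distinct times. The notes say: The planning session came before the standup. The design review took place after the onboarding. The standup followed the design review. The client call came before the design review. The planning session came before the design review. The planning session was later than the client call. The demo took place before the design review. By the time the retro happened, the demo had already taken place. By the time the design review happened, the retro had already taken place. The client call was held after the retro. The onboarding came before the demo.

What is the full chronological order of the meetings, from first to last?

the onboarding, the demo, the retro, the client call, the planning session, the design review, the standup

The constraints fix every adjacent pair, so only one ordering works:
the onboarding → the demo → the retro → the client call → the planning session → the design review → the standup.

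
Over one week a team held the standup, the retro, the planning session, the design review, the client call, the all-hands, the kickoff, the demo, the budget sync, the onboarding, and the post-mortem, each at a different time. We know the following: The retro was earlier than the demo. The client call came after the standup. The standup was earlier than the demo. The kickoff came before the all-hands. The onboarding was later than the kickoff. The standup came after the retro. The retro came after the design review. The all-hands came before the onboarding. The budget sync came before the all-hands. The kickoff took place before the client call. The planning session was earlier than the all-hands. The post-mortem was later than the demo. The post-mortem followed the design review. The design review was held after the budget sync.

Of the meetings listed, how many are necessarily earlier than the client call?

5

Directly stated before the client call: the kickoff and the standup.
The budget sync reaches the client call via the budget sync → the design review → the retro → the standup → the client call.
The design review reaches the client call via the design review → the retro → the standup → the client call.
The retro reaches the client call via the retro → the standup → the client call.
That's the budget sync, the design review, the kickoff, the retro, and the standup — 5 in all.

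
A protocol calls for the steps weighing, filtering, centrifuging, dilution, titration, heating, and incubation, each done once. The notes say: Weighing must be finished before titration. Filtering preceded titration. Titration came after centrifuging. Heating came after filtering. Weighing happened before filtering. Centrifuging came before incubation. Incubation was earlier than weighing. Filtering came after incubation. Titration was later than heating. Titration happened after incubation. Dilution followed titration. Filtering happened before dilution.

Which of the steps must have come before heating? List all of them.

centrifuging, filtering, incubation, weighing

Directly stated before heating: filtering.
Centrifuging reaches heating via centrifuging → incubation → filtering → heating.
Incubation reaches heating via incubation → filtering → heating.
Weighing reaches heating via weighing → filtering → heating.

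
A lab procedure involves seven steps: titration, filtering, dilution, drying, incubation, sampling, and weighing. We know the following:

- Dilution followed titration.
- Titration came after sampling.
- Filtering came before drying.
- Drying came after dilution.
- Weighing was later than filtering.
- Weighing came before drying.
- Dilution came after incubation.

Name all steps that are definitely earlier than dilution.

incubation, sampling, titration

Directly stated before dilution: incubation and titration.
Sampling reaches dilution via sampling → titration → dilution.
No chain forces weighing (or any of the others) ahead of dilution.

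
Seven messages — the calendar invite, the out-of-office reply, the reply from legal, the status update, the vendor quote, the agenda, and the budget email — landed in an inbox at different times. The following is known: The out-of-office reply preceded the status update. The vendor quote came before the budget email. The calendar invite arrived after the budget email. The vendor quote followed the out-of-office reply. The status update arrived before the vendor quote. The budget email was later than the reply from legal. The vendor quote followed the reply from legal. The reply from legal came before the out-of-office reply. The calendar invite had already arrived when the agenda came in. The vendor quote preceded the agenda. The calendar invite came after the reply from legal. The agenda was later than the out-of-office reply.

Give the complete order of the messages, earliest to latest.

the reply from legal, the out-of-office reply, the status update, the vendor quote, the budget email, the calendar invite, the agenda

The constraints fix every adjacent pair, so only one ordering works:
the reply from legal → the out-of-office reply → the status update → the vendor quote → the budget email → the calendar invite → the agenda.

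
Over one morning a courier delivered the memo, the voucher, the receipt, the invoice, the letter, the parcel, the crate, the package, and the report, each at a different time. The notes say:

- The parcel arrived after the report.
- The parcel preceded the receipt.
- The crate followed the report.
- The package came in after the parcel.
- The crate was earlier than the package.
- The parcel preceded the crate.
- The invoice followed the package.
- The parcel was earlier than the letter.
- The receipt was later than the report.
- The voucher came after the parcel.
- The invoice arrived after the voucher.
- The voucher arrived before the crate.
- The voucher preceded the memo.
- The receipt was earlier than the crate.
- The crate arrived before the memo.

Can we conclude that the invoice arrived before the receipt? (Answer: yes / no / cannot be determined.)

no

Tracing the constraints gives the receipt → the crate → the package → the invoice, so the receipt must come before the invoice.
That means the invoice cannot be before the receipt.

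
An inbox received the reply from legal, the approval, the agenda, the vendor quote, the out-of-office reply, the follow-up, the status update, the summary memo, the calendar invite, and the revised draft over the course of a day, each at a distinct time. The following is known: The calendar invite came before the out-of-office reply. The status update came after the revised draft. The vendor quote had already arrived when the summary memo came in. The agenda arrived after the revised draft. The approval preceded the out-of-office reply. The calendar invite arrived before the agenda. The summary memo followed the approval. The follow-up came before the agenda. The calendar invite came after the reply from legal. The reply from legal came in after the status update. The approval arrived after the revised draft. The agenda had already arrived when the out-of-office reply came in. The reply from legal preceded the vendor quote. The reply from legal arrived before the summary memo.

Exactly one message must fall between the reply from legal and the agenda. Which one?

the calendar invite

Tracing the constraints gives the reply from legal → the calendar invite → the agenda, so the calendar invite sits after the reply from legal and before the agenda.
No other message is forced both after the reply from legal and before the agenda.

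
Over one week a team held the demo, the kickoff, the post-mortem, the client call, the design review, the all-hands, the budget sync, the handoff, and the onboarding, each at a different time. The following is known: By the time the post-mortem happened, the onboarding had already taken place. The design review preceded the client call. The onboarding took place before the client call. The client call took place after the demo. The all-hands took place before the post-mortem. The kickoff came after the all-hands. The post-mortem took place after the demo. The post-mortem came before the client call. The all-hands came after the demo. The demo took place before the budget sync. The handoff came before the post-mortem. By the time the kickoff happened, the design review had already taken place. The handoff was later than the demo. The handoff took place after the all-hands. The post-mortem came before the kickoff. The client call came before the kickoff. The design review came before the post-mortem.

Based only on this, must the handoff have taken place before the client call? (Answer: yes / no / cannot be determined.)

yes

Chain the constraints: the handoff → the post-mortem → the client call. Each link is directly stated, so the handoff comes before the client call.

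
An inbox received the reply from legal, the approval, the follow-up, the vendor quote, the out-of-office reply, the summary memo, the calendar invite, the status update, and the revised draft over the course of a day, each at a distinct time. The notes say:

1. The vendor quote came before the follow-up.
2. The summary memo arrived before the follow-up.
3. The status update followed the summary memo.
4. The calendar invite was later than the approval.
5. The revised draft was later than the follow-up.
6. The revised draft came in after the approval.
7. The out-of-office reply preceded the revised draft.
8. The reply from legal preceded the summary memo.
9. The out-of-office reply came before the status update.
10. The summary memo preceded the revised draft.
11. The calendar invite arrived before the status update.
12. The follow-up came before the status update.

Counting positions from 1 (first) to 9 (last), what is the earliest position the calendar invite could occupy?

2

The approval must come before the calendar invite — 1 forced predecessor.
Nothing else is forced ahead of the calendar invite, so its earliest slot is position 1 + 1 = 2.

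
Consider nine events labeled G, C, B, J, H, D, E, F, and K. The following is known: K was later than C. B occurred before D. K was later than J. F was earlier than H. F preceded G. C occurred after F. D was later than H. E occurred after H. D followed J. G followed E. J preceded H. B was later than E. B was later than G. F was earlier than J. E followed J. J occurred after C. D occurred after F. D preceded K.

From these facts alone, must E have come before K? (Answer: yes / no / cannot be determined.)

Chain the constraints: E → B → D → K. Each link is directly stated, so E comes before K.

yes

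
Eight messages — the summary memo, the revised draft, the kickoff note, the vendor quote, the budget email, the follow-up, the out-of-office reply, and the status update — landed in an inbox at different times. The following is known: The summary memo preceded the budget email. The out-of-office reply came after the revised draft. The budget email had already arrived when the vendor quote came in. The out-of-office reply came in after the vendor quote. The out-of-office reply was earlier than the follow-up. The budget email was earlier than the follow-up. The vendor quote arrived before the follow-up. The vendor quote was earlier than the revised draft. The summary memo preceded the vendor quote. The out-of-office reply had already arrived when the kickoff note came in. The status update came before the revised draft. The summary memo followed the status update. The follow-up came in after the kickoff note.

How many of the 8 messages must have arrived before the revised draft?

Directly stated before the revised draft: the status update and the vendor quote.
The budget email reaches the revised draft via the budget email → the vendor quote → the revised draft.
The summary memo reaches the revised draft via the summary memo → the vendor quote → the revised draft.
That's the budget email, the status update, the summary memo, and the vendor quote — 4 in all.

4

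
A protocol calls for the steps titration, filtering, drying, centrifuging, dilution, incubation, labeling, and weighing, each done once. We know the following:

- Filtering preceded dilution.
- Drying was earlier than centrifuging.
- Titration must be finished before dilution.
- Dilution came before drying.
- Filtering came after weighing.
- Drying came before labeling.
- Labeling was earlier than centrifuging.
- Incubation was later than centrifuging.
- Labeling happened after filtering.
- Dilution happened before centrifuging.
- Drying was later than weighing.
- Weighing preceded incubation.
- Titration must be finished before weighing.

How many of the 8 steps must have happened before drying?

Directly stated before drying: dilution and weighing.
Filtering reaches drying via filtering → dilution → drying.
Titration reaches drying via titration → dilution → drying.
No chain forces labeling (or any of the others) ahead of drying.
That's dilution, filtering, titration, and weighing — 4 in all.

4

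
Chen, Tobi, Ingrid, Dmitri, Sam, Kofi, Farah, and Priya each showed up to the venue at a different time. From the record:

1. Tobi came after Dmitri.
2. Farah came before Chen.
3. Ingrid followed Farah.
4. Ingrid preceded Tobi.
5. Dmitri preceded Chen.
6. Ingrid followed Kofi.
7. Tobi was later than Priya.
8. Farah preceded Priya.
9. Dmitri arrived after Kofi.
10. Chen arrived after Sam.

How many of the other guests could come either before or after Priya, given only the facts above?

5

Forced before Priya: Farah; forced after Priya: Tobi.
That leaves Chen, Dmitri, Ingrid, Kofi, and Sam with no forced order relative to Priya — 5.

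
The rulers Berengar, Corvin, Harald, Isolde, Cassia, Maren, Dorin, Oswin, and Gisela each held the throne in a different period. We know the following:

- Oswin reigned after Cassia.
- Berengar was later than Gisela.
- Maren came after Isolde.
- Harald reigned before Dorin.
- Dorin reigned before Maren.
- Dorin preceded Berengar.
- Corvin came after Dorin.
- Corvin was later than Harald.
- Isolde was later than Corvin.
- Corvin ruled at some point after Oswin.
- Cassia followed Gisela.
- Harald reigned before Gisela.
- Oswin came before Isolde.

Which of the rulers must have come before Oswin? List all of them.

Directly stated before Oswin: Cassia.
Gisela reaches Oswin via Gisela → Cassia → Oswin.
Harald reaches Oswin via Harald → Gisela → Cassia → Oswin.

Cassia, Gisela, Harald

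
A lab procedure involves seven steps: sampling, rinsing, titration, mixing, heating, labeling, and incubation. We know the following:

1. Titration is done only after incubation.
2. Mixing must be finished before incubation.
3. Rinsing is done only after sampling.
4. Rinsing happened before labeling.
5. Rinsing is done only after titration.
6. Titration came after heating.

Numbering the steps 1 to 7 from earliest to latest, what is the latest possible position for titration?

Titration must come before labeling and rinsing — 2 steps forced after it.
Everything else can be placed before titration in some valid order, so titration can sit as late as position 7 − 2 = 5.

5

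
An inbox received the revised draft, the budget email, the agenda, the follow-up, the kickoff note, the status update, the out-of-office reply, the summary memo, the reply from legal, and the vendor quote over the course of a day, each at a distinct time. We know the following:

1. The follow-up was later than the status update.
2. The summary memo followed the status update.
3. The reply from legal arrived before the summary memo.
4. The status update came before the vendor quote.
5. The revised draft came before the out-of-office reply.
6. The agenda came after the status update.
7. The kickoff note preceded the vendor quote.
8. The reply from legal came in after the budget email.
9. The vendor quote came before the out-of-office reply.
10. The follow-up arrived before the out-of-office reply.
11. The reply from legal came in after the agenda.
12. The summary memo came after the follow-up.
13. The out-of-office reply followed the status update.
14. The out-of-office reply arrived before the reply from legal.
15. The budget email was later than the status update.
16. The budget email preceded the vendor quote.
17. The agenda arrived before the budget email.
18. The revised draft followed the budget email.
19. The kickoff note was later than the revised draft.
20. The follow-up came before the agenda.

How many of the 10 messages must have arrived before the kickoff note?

Directly stated before the kickoff note: the revised draft.
The agenda reaches the kickoff note via the agenda → the budget email → the revised draft → the kickoff note.
The budget email reaches the kickoff note via the budget email → the revised draft → the kickoff note.
The follow-up reaches the kickoff note via the follow-up → the agenda → the budget email → the revised draft → the kickoff note.
Likewise the status update reaches the kickoff note by chaining the stated constraints.
No chain forces the reply from legal (or any of the others) ahead of the kickoff note.
That's the agenda, the budget email, the follow-up, the revised draft, and the status update — 5 in all.

5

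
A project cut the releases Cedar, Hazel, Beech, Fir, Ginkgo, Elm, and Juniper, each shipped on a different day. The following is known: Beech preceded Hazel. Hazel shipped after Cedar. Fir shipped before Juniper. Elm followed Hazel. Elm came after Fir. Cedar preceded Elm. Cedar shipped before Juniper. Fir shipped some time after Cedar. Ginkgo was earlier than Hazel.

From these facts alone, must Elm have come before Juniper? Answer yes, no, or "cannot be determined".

cannot be determined

No chain of stated constraints runs from Elm to Juniper, and none runs from Juniper to Elm either.
So the relative order of Elm and Juniper is not fixed by the given facts.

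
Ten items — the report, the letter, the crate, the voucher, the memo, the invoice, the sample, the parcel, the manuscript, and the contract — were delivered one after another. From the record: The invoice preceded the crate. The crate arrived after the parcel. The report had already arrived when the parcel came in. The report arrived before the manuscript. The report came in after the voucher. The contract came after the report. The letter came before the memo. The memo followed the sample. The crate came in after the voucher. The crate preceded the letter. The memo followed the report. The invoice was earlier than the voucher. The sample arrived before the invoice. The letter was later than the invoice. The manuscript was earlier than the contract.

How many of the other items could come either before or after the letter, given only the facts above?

Forced before the letter: the crate, the invoice, the parcel, the report, the sample, and the voucher; forced after the letter: the memo.
That leaves the contract and the manuscript with no forced order relative to the letter — 2.

2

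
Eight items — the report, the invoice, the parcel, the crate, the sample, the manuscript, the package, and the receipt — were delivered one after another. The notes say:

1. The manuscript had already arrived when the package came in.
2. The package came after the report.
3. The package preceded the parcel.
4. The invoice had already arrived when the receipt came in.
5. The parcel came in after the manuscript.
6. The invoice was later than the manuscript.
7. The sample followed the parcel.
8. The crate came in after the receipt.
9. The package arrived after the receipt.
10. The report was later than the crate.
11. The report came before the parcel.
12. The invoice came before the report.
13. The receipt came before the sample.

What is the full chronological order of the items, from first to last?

the manuscript, the invoice, the receipt, the crate, the report, the package, the parcel, the sample

The constraints fix every adjacent pair, so only one ordering works:
the manuscript → the invoice → the receipt → the crate → the report → the package → the parcel → the sample.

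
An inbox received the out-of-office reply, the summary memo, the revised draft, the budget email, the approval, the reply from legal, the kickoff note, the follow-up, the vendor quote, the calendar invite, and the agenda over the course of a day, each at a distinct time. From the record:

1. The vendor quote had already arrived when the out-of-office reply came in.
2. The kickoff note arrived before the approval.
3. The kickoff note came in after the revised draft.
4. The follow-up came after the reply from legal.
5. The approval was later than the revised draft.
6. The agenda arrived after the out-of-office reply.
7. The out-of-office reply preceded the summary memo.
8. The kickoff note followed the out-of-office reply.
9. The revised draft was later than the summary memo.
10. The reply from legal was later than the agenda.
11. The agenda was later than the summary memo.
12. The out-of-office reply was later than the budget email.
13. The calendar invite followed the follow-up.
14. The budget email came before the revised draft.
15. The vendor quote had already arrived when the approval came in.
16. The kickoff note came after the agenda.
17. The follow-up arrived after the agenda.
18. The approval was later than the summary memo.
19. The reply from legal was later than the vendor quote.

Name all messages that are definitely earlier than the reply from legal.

Directly stated before the reply from legal: the agenda and the vendor quote.
The budget email reaches the reply from legal via the budget email → the out-of-office reply → the agenda → the reply from legal.
The out-of-office reply reaches the reply from legal via the out-of-office reply → the agenda → the reply from legal.
The summary memo reaches the reply from legal via the summary memo → the agenda → the reply from legal.

the agenda, the budget email, the out-of-office reply, the summary memo, the vendor quote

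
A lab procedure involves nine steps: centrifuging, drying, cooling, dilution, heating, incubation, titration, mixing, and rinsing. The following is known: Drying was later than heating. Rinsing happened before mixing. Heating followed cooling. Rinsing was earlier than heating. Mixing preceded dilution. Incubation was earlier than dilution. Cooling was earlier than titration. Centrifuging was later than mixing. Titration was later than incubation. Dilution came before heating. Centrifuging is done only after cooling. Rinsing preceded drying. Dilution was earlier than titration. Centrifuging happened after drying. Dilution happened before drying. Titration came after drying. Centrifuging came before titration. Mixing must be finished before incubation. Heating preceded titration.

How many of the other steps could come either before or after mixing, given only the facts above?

Forced before mixing: rinsing; forced after mixing: centrifuging, dilution, drying, heating, incubation, and titration.
That leaves cooling with no forced order relative to mixing — 1.

1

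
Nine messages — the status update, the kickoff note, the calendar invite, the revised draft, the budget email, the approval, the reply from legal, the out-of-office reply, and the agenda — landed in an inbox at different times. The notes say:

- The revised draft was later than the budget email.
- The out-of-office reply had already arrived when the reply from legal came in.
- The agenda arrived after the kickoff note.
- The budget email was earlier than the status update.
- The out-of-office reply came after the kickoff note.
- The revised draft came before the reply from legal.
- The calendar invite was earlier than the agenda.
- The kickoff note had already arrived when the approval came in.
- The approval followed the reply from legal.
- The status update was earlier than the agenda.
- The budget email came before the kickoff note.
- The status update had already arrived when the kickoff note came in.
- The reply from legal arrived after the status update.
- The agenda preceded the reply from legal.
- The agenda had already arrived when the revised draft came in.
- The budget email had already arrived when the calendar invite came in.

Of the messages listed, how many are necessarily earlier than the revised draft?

Directly stated before the revised draft: the agenda and the budget email.
The calendar invite reaches the revised draft via the calendar invite → the agenda → the revised draft.
The kickoff note reaches the revised draft via the kickoff note → the agenda → the revised draft.
The status update reaches the revised draft via the status update → the agenda → the revised draft.
No chain forces the reply from legal (or any of the others) ahead of the revised draft.
That's the agenda, the budget email, the calendar invite, the kickoff note, and the status update — 5 in all.

5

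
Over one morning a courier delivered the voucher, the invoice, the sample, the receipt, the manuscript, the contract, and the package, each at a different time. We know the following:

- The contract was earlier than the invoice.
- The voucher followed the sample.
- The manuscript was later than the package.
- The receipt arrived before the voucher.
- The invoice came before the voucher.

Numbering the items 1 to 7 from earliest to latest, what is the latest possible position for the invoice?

The invoice must come before the voucher — 1 item forced after it.
Everything else can be placed before the invoice in some valid order, so the invoice can sit as late as position 7 − 1 = 6.

6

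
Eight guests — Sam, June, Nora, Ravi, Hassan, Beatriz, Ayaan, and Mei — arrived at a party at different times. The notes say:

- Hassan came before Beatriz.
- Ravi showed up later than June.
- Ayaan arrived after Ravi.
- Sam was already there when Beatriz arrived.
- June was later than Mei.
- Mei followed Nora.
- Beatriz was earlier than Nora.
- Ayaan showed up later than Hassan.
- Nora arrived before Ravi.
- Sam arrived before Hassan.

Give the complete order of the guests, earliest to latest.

The constraints fix every adjacent pair, so only one ordering works:
Sam → Hassan → Beatriz → Nora → Mei → June → Ravi → Ayaan.

Sam, Hassan, Beatriz, Nora, Mei, June, Ravi, Ayaan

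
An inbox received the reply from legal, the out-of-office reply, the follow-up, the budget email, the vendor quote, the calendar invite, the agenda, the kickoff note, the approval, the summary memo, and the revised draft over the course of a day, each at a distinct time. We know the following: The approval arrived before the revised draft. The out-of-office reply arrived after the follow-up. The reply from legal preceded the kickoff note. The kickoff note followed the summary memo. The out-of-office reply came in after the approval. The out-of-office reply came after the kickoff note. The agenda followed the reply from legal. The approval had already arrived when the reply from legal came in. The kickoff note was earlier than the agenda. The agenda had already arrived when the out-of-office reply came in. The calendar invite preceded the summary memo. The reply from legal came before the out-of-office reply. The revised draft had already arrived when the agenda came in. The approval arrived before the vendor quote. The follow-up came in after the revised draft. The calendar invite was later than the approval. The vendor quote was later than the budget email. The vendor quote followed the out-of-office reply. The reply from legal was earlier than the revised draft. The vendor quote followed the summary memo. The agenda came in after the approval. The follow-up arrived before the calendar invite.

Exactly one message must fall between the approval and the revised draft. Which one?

the reply from legal

Tracing the constraints gives the approval → the reply from legal → the revised draft, so the reply from legal sits after the approval and before the revised draft.
No other message is forced both after the approval and before the revised draft.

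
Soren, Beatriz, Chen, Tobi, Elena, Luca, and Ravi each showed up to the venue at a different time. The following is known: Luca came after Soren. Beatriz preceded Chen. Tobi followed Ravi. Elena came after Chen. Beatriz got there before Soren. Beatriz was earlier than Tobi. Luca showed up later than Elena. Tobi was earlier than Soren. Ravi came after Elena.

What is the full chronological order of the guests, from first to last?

The constraints fix every adjacent pair, so only one ordering works:
Beatriz → Chen → Elena → Ravi → Tobi → Soren → Luca.

Beatriz, Chen, Elena, Ravi, Tobi, Soren, Luca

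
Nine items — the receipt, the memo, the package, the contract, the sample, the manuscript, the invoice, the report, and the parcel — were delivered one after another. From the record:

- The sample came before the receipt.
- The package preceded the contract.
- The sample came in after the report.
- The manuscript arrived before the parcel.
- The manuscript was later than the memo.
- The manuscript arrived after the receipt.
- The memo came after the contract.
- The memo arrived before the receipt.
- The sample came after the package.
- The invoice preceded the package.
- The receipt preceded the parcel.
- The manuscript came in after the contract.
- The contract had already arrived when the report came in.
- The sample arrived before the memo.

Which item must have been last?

the parcel

Every other item has a chain of constraints placing it before the parcel, so the parcel is last.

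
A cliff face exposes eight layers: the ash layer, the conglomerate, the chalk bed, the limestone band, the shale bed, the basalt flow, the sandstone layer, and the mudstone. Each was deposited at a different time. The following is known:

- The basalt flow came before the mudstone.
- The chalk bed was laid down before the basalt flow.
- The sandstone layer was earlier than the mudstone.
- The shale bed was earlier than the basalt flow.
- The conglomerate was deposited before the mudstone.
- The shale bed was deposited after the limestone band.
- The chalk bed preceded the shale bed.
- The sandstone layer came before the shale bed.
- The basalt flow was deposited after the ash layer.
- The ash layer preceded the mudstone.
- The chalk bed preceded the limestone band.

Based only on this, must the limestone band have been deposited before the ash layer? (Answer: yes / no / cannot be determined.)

No chain of stated constraints runs from the limestone band to the ash layer, and none runs from the ash layer to the limestone band either.
So the relative order of the limestone band and the ash layer is not fixed by the given facts.

cannot be determined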